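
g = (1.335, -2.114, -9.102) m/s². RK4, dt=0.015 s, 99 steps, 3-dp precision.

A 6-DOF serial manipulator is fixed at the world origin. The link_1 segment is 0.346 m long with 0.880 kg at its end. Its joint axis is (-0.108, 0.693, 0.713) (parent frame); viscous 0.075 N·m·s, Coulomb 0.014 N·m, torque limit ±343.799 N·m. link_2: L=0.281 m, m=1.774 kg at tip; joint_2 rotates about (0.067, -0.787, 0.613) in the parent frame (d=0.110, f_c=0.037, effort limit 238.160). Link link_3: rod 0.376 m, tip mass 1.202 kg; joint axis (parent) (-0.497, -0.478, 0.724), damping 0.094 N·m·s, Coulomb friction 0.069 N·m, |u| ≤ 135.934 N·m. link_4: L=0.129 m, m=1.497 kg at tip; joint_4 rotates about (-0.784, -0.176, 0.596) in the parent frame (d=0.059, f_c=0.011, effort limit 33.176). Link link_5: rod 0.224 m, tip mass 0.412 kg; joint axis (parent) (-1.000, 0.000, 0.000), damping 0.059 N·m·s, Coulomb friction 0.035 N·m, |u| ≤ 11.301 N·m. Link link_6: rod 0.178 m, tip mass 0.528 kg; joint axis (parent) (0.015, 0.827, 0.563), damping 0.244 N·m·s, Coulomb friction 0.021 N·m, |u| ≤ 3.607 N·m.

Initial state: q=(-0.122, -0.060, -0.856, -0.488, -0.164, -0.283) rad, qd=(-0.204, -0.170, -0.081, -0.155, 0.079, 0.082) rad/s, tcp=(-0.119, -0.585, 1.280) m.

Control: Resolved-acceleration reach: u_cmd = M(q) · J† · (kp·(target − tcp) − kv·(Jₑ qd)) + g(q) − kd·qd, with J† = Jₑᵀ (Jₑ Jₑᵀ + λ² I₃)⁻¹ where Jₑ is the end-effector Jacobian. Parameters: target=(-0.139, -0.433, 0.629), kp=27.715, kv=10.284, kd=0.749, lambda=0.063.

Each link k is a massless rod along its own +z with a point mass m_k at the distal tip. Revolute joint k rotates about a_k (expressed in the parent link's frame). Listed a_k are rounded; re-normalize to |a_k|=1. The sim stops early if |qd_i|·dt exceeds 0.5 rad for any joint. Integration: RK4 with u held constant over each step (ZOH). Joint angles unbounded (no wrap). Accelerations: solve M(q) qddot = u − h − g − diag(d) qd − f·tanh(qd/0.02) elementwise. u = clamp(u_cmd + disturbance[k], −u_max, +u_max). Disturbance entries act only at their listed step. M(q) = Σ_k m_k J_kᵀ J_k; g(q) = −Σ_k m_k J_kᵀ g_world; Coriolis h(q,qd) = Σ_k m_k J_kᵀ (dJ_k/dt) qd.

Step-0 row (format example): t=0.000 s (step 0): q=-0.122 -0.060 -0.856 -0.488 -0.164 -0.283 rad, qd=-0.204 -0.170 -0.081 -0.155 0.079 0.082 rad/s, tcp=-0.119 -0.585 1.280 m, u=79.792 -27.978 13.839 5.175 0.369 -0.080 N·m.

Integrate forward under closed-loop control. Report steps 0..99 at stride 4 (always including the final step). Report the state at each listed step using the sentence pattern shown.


t=0.060 s (step 4): q=-0.088 -0.076 -0.835 -0.569 -0.265 -0.280 rad, qd=1.057 -0.592 0.645 -2.655 -2.193 0.656 rad/s, tcp=-0.125 -0.584 1.253 m, u=28.367 -9.186 8.187 4.156 1.449 -0.799 N·m.
t=0.120 s (step 8): q=-0.007 -0.102 -0.827 -0.702 -0.428 -0.251 rad, qd=1.291 -1.062 0.122 -4.422 -0.360 2.921 rad/s, tcp=-0.109 -0.568 1.203 m, u=-4.723 2.979 4.379 2.832 -0.815 -2.551 N·m.
t=0.180 s (step 12): q=0.080 -0.124 -0.877 -0.819 -0.559 -0.165 rad, qd=1.043 -2.049 0.086 -10.201 6.559 10.551 rad/s, tcp=-0.085 -0.544 1.152 m, u=-12.571 6.289 4.047 6.019 -6.498 -3.607 N·m.
t=0.240 s (step 16): q=0.155 -0.138 -0.960 -0.891 -0.665 -0.003 rad, qd=1.629 -0.545 -0.637 -15.879 12.825 13.388 rad/s, tcp=-0.064 -0.517 1.104 m, u=-14.480 5.484 4.216 9.673 -11.301 -3.607 N·m.
t=0.300 s (step 20): q=0.215 -0.131 -1.043 -0.917 -0.777 0.134 rad, qd=1.666 0.647 -1.015 -14.366 11.663 13.456 rad/s, tcp=-0.053 -0.489 1.064 m, u=-14.064 4.303 4.824 8.848 -10.007 -3.607 N·m.
t=0.360 s (step 24): q=0.257 -0.109 -1.105 -0.952 -0.854 0.272 rad, qd=1.536 1.365 -0.976 -13.370 11.011 13.151 rad/s, tcp=-0.051 -0.467 1.029 m, u=-12.853 2.835 4.881 8.109 -9.362 -3.607 N·m.
t=0.420 s (step 28): q=0.283 -0.081 -1.143 -0.982 -0.913 0.405 rad, qd=1.359 1.799 -0.783 -12.265 10.024 12.592 rad/s, tcp=-0.053 -0.452 0.997 m, u=-12.178 1.674 4.669 7.260 -8.484 -3.607 N·m.
t=0.480 s (step 32): q=0.296 -0.050 -1.163 -1.009 -0.963 0.541 rad, qd=1.255 2.176 -0.617 -11.733 9.446 12.226 rad/s, tcp=-0.059 -0.444 0.967 m, u=-12.129 0.779 4.421 6.797 -7.961 -3.607 N·m.
t=0.540 s (step 36): q=0.299 -0.017 -1.174 -1.032 -1.008 0.680 rad, qd=1.280 2.670 -0.529 -11.951 9.500 12.012 rad/s, tcp=-0.068 -0.440 0.936 m, u=-12.253 -0.063 4.300 6.895 -7.966 -3.607 N·m.
t=0.600 s (step 40): q=0.296 0.017 -1.180 -1.053 -1.050 0.816 rad, qd=1.438 3.346 -0.476 -12.881 10.165 11.852 rad/s, tcp=-0.077 -0.439 0.908 m, u=-12.044 -1.063 4.334 7.573 -8.468 -3.607 N·m.
t=0.660 s (step 44): q=0.287 0.053 -1.185 -1.071 -1.089 0.942 rad, qd=1.723 4.211 -0.399 -14.518 11.444 11.766 rad/s, tcp=-0.087 -0.440 0.882 m, u=-11.177 -2.358 4.481 8.853 -9.453 -3.607 N·m.
t=0.720 s (step 48): q=0.276 0.089 -1.190 -1.084 -1.128 1.049 rad, qd=2.119 5.254 -0.243 -16.765 13.181 11.797 rad/s, tcp=-0.098 -0.442 0.859 m, u=-9.630 -3.981 4.650 10.679 -10.761 -3.607 N·m.
t=0.780 s (step 52): q=0.262 0.123 -1.196 -1.080 -1.183 1.135 rad, qd=2.350 5.949 0.032 -17.651 13.322 11.745 rad/s, tcp=-0.110 -0.443 0.837 m, u=-8.920 -4.995 4.667 11.618 -10.660 -3.607 N·m.
t=0.840 s (step 56): q=0.248 0.161 -1.202 -1.073 -1.248 1.203 rad, qd=2.507 6.439 0.392 -18.103 13.112 11.580 rad/s, tcp=-0.122 -0.441 0.815 m, u=-8.282 -5.789 4.610 12.198 -10.353 -3.607 N·m.
t=0.900 s (step 60): q=0.236 0.201 -1.207 -1.068 -1.310 1.252 rad, qd=2.626 6.783 0.805 -18.461 12.923 11.457 rad/s, tcp=-0.134 -0.438 0.794 m, u=-7.680 -6.484 4.466 12.628 -10.148 -3.607 N·m.
t=0.960 s (step 64): q=0.225 0.241 -1.211 -1.065 -1.364 1.285 rad, qd=2.704 6.972 1.228 -18.710 12.746 11.430 rad/s, tcp=-0.144 -0.435 0.775 m, u=-7.298 -7.028 4.243 12.896 -10.019 -3.607 N·m.
t=1.020 s (step 68): q=0.217 0.282 -1.214 -1.068 -1.408 1.307 rad, qd=2.738 7.008 1.625 -18.821 12.579 11.409 rad/s, tcp=-0.152 -0.433 0.758 m, u=-7.009 -7.448 3.988 13.003 -9.946 -3.607 N·m.
t=1.080 s (step 72): q=0.212 0.322 -1.217 -1.074 -1.440 1.323 rad, qd=2.713 6.867 1.955 -18.666 12.291 11.372 rad/s, tcp=-0.159 -0.432 0.743 m, u=-7.017 -7.661 3.731 12.863 -9.797 -3.607 N·m.
t=1.140 s (step 76): q=0.209 0.361 -1.221 -1.079 -1.467 1.337 rad, qd=2.548 6.407 2.130 -17.640 11.324 11.163 rad/s, tcp=-0.163 -0.432 0.729 m, u=-7.837 -7.384 3.562 12.044 -9.082 -3.607 N·m.
t=1.200 s (step 80): q=0.207 0.398 -1.224 -1.084 -1.492 1.351 rad, qd=2.280 5.713 2.142 -15.948 9.930 10.703 rad/s, tcp=-0.166 -0.432 0.716 m, u=-8.927 -6.825 3.521 10.721 -8.025 -3.607 N·m.
t=1.260 s (step 84): q=0.207 0.433 -1.229 -1.088 -1.515 1.365 rad, qd=1.972 4.924 2.025 -13.969 8.406 10.107 rad/s, tcp=-0.166 -0.433 0.704 m, u=-10.086 -6.156 3.590 9.178 -6.867 -3.607 N·m.
t=1.320 s (step 88): q=0.208 0.465 -1.233 -1.092 -1.535 1.379 rad, qd=1.680 4.178 1.841 -12.065 6.997 9.496 rad/s, tcp=-0.165 -0.435 0.694 m, u=-11.159 -5.529 3.725 7.696 -5.797 -3.607 N·m.
t=1.380 s (step 92): q=0.210 0.495 -1.238 -1.095 -1.552 1.393 rad, qd=1.438 3.554 1.652 -10.471 5.843 8.959 rad/s, tcp=-0.164 -0.436 0.684 m, u=-12.063 -5.026 3.878 6.456 -4.922 -3.607 N·m.
t=1.440 s (step 96): q=0.213 0.521 -1.244 -1.098 -1.567 1.406 rad, qd=1.253 3.069 1.489 -9.232 4.954 8.522 rad/s, tcp=-0.162 -0.438 0.676 m, u=-12.791 -4.664 4.021 5.492 -4.249 -3.607 N·m.
t=1.485 s (step 99): q=0.214 0.538 -1.248 -1.093 -1.579 1.396 rad, qd=-1.044 -2.005 -1.577 8.405 -4.889 -7.783 rad/s, tcp=-0.161 -0.438 0.670 m.


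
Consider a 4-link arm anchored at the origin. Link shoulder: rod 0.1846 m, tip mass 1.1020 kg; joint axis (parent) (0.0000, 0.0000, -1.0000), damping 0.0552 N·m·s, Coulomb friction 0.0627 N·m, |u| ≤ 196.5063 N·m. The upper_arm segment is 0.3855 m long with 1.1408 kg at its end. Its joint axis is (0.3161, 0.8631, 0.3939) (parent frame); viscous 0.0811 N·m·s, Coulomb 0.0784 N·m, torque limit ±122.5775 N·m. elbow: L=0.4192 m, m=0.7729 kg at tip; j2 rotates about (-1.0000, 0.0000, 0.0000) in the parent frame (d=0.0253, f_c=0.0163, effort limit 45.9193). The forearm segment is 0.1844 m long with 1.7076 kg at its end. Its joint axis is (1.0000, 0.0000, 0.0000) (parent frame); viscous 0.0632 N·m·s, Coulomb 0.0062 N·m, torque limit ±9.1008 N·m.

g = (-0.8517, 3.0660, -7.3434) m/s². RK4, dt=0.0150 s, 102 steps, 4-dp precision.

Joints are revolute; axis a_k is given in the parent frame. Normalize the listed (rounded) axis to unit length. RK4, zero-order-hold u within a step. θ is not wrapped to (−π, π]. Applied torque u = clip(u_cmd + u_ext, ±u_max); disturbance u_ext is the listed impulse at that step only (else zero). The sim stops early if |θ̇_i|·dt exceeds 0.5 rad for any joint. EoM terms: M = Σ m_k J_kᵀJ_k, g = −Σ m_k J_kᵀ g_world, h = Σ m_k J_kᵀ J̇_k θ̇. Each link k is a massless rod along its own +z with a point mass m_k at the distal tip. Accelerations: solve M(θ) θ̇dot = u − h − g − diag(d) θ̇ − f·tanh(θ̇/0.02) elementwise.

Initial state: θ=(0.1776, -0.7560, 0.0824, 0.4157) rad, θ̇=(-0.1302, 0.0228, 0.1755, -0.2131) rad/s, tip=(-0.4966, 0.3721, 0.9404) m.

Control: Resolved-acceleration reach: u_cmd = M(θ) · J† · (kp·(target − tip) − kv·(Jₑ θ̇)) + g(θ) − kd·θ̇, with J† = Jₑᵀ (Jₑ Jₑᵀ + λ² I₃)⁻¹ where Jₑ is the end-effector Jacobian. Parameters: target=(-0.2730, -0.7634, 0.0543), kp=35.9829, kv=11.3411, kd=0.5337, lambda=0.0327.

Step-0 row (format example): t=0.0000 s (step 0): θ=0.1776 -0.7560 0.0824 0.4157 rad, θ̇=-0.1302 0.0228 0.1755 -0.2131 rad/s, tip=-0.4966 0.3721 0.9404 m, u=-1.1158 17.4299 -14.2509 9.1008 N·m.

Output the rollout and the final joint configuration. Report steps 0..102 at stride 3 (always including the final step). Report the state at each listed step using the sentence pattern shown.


t=0.0450 s (step 3): θ=0.2961 -0.7666 0.0017 0.6829 rad, θ̇=4.9113 -0.2525 -4.0911 8.6193 rad/s, tip=-0.4942 0.3503 0.9228 m, u=-12.8224 31.5858 -17.0232 5.6711 N·m.
t=0.0900 s (step 6): θ=0.5474 -0.7560 -0.2460 1.0237 rad, θ̇=5.6983 0.8263 -6.2428 6.5731 rad/s, tip=-0.4838 0.2986 0.8710 m, u=-21.1290 40.4354 -16.3785 3.4156 N·m.
t=0.1350 s (step 9): θ=0.7783 -0.6921 -0.5204 1.2872 rad, θ̇=4.4895 1.9809 -5.8358 5.2356 rad/s, tip=-0.4667 0.2252 0.8012 m, u=-18.4797 34.2810 -9.5172 0.2241 N·m.
t=0.1800 s (step 12): θ=0.9446 -0.5828 -0.7644 1.4962 rad, θ̇=2.8517 2.8101 -5.0034 4.0346 rad/s, tip=-0.4475 0.1362 0.7267 m, u=-12.7711 23.6321 -2.5313 -1.5160 N·m.
t=0.2250 s (step 15): θ=1.0278 -0.4490 -0.9706 1.6436 rad, θ̇=0.7963 3.0228 -4.2186 2.3666 rad/s, tip=-0.4300 0.0379 0.6542 m, u=-6.7239 12.9038 2.7829 -1.4635 N·m.
t=0.2700 s (step 18): θ=1.0181 -0.3206 -1.1492 1.6947 rad, θ̇=-1.0808 2.6494 -3.7774 -0.2442 rad/s, tip=-0.4136 -0.0655 0.5849 m, u=-1.5628 4.1605 6.7922 -0.2245 N·m.
t=0.3150 s (step 21): θ=0.9478 -0.2092 -1.3109 1.6245 rad, θ̇=-1.8250 2.3762 -3.3869 -2.7324 rad/s, tip=-0.3940 -0.1672 0.5174 m, u=1.4579 -1.2692 9.7079 0.7326 N·m.
t=0.3600 s (step 24): θ=0.8687 -0.0999 -1.4498 1.4708 rad, θ̇=-1.5763 2.5622 -2.7437 -3.8351 rad/s, tip=-0.3677 -0.2581 0.4533 m, u=2.4979 -3.5623 11.1792 0.5858 N·m.
t=0.4050 s (step 27): θ=0.8119 0.0262 -1.5539 1.2998 rad, θ̇=-0.9057 3.0847 -1.8392 -3.5667 rad/s, tip=-0.3367 -0.3327 0.3963 m, u=2.5381 -4.1616 11.4594 -0.2432 N·m.
t=0.4500 s (step 30): θ=0.7882 0.1786 -1.6130 1.1604 rad, θ̇=-0.1471 3.6771 -0.7661 -2.5335 rad/s, tip=-0.3058 -0.3919 0.3479 m, u=2.4522 -4.9513 11.0457 -1.0885 N·m.
t=0.4950 s (step 33): θ=0.7962 0.3524 -1.6239 1.0709 rad, θ̇=0.4756 3.9890 0.2597 -1.4666 rad/s, tip=-0.2793 -0.4407 0.3065 m, u=2.7047 -7.0249 10.2135 -1.5189 N·m.
t=0.5400 s (step 36): θ=0.8271 0.5302 -1.5944 1.0206 rad, θ̇=0.8689 3.8518 1.0071 -0.8285 rad/s, tip=-0.2590 -0.4840 0.2700 m, u=3.0009 -9.8442 9.1890 -1.4783 N·m.
t=0.5850 s (step 39): θ=0.8706 0.6934 -1.5394 0.9886 rad, θ̇=1.0423 3.3733 1.3884 -0.6353 rad/s, tip=-0.2448 -0.5240 0.2368 m, u=2.9385 -12.3543 8.2873 -1.1955 N·m.
t=0.6300 s (step 42): θ=0.9184 0.8316 -1.4743 0.9597 rad, θ̇=1.0700 2.7750 1.4781 -0.6519 rad/s, tip=-0.2355 -0.5605 0.2065 m, u=2.4292 -14.0078 7.7309 -0.9379 N·m.
t=0.6750 s (step 45): θ=0.9656 0.9435 -1.4091 0.9293 rad, θ̇=1.0247 2.2128 1.4050 -0.6853 rad/s, tip=-0.2301 -0.5926 0.1796 m, u=1.6347 -14.8440 7.5201 -0.8218 N·m.
t=0.7200 s (step 48): θ=1.0100 1.0321 -1.3490 0.8983 rad, θ̇=0.9486 1.7445 1.2645 -0.6749 rad/s, tip=-0.2276 -0.6198 0.1563 m, u=0.7467 -15.1300 7.5381 -0.8292 N·m.
t=0.7650 s (step 51): θ=1.0507 1.1019 -1.2958 0.8687 rad, θ̇=0.8618 1.3739 1.1078 -0.6285 rad/s, tip=-0.2273 -0.6423 0.1368 m, u=-0.1076 -15.1119 7.6661 -0.9035 N·m.
t=0.8100 s (step 54): θ=1.0874 1.1569 -1.2494 0.8416 rad, θ̇=0.7738 1.0863 0.9579 -0.5661 rad/s, tip=-0.2286 -0.6606 0.1208 m, u=-0.8631 -14.9534 7.8251 -1.0007 N·m.
t=0.8550 s (step 57): θ=1.1203 1.2006 -1.2094 0.8175 rad, θ̇=0.6892 0.8642 0.8240 -0.5011 rad/s, tip=-0.2309 -0.6757 0.1078 m, u=-1.4949 -14.7495 7.9739 -1.0967 N·m.
t=0.9000 s (step 60): θ=1.1495 1.2354 -1.1751 0.7962 rad, θ̇=0.6105 0.6926 0.7082 -0.4403 rad/s, tip=-0.2339 -0.6880 0.0974 m, u=-2.0019 -14.5507 8.0962 -1.1815 N·m.
t=0.9450 s (step 63): θ=1.1753 1.2634 -1.1455 0.7776 rad, θ̇=0.5384 0.5594 0.6094 -0.3859 rad/s, tip=-0.2373 -0.6981 0.0891 m, u=-2.3956 -14.3807 8.1894 -1.2527 N·m.
t=0.9900 s (step 66): θ=1.1980 1.2862 -1.1201 0.7612 rad, θ̇=0.4732 0.4553 0.5257 -0.3385 rad/s, tip=-0.2408 -0.7065 0.0825 m, u=-2.6931 -14.2474 8.2566 -1.3110 N·m.
t=1.0350 s (step 69): θ=1.2180 1.3047 -1.0981 0.7469 rad, θ̇=0.4147 0.3735 0.4547 -0.2975 rad/s, tip=-0.2443 -0.7136 0.0773 m, u=-2.9122 -14.1508 8.3032 -1.3582 N·m.
t=1.0800 s (step 72): θ=1.2354 1.3200 -1.0790 0.7342 rad, θ̇=0.3627 0.3087 0.3943 -0.2621 rad/s, tip=-0.2476 -0.7196 0.0731 m, u=-3.0698 -14.0867 8.3344 -1.3966 N·m.
t=1.1250 s (step 75): θ=1.2507 1.3327 -1.0625 0.7231 rad, θ̇=0.3165 0.2568 0.3425 -0.2316 rad/s, tip=-0.2506 -0.7248 0.0698 m, u=-3.1804 -14.0492 8.3548 -1.4281 N·m.
t=1.1700 s (step 78): θ=1.2640 1.3433 -1.0481 0.7132 rad, θ̇=0.2757 0.2150 0.2980 -0.2053 rad/s, tip=-0.2534 -0.7292 0.0672 m, u=-3.2560 -14.0325 8.3678 -1.4540 N·m.
t=1.2150 s (step 81): θ=1.2755 1.3522 -1.0356 0.7045 rad, θ̇=0.2398 0.1810 0.2596 -0.1824 rad/s, tip=-0.2559 -0.7330 0.0651 m, u=-3.3061 -14.0312 8.3761 -1.4757 N·m.
t=1.2600 s (step 84): θ=1.2856 1.3596 -1.0247 0.6967 rad, θ̇=0.2083 0.1532 0.2261 -0.1626 rad/s, tip=-0.2581 -0.7363 0.0635 m, u=-3.3380 -14.0408 8.3815 -1.4940 N·m.
t=1.3050 s (step 87): θ=1.2943 1.3660 -1.0152 0.6898 rad, θ̇=0.1808 0.1302 0.1970 -0.1454 rad/s, tip=-0.2600 -0.7392 0.0621 m, u=-3.3573 -14.0576 8.3852 -1.5097 N·m.
t=1.3500 s (step 90): θ=1.3019 1.3714 -1.0070 0.6835 rad, θ̇=0.1567 0.1110 0.1716 -0.1303 rad/s, tip=-0.2617 -0.7418 0.0610 m, u=-3.3680 -14.0788 8.3880 -1.5232 N·m.
t=1.3950 s (step 93): θ=1.3085 1.3760 -0.9998 0.6780 rad, θ̇=0.1357 0.0949 0.1493 -0.1172 rad/s, tip=-0.2631 -0.7440 0.0602 m, u=-3.3730 -14.1024 8.3904 -1.5351 N·m.
t=1.4400 s (step 96): θ=1.3142 1.3800 -0.9935 0.6729 rad, θ̇=0.1174 0.0814 0.1297 -0.1057 rad/s, tip=-0.2644 -0.7460 0.0594 m, u=-3.3745 -14.1267 8.3927 -1.5455 N·m.
t=1.4850 s (step 99): θ=1.3191 1.3834 -0.9881 0.6684 rad, θ̇=0.1015 0.0699 0.1126 -0.0957 rad/s, tip=-0.2655 -0.7477 0.0589 m, u=-3.3738 -14.1508 8.3950 -1.5547 N·m.
t=1.5300 s (step 102): θ=1.3233 1.3863 -0.9834 0.6643 rad, θ̇=0.0876 0.0602 0.0975 -0.0869 rad/s, tip=-0.2664 -0.7493 0.0584 m.
final θ (rad): 1.3233 1.3863 -0.9834 0.6643


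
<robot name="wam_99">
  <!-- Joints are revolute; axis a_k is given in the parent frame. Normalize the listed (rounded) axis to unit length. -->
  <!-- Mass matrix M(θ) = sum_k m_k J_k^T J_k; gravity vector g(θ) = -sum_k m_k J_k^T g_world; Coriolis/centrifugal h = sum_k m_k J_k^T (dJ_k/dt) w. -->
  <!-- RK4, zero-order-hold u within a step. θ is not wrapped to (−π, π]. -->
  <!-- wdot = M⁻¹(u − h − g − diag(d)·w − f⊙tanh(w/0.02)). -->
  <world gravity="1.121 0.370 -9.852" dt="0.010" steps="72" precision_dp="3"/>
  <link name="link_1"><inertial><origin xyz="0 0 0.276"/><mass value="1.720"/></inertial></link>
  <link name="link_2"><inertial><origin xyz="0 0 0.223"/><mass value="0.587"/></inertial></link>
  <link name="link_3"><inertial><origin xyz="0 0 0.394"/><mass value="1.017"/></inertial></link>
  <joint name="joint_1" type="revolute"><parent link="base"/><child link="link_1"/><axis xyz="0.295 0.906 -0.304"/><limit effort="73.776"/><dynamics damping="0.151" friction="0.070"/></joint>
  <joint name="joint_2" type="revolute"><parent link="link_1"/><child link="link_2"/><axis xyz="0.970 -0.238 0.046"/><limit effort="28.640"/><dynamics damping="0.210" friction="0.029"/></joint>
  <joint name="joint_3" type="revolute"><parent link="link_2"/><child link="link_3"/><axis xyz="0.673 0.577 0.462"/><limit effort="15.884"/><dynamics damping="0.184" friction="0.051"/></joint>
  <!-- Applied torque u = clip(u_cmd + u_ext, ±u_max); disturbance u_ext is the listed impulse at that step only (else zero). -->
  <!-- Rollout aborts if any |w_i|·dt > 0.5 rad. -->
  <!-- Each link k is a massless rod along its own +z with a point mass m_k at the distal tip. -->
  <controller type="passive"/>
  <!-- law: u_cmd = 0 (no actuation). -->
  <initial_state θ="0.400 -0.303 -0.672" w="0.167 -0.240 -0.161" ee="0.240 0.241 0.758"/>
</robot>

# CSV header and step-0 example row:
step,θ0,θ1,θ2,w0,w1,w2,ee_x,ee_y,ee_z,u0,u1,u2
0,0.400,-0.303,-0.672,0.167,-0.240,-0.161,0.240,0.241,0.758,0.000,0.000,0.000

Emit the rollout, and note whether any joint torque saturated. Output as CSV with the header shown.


step,θ0,θ1,θ2,w0,w1,w2,ee_x,ee_y,ee_z,u0,u1,u2
1,0.402,-0.305,-0.676,0.290,-0.186,-0.534,0.241,0.242,0.757,0.000,0.000,0.000
2,0.406,-0.307,-0.683,0.407,-0.147,-0.874,0.243,0.244,0.755,0.000,0.000,0.000
3,0.410,-0.308,-0.693,0.519,-0.122,-1.181,0.245,0.245,0.752,0.000,0.000,0.000
4,0.416,-0.309,-0.706,0.626,-0.109,-1.460,0.247,0.248,0.748,0.000,0.000,0.000
5,0.423,-0.310,-0.722,0.728,-0.109,-1.710,0.249,0.250,0.744,0.000,0.000,0.000
6,0.431,-0.311,-0.740,0.826,-0.120,-1.934,0.252,0.253,0.739,0.000,0.000,0.000
7,0.439,-0.313,-0.761,0.920,-0.144,-2.133,0.256,0.256,0.733,0.000,0.000,0.000
8,0.449,-0.314,-0.783,1.011,-0.179,-2.306,0.259,0.259,0.727,0.000,0.000,0.000
9,0.460,-0.316,-0.807,1.099,-0.227,-2.455,0.263,0.262,0.719,0.000,0.000,0.000
10,0.471,-0.319,-0.832,1.185,-0.288,-2.580,0.268,0.266,0.711,0.000,0.000,0.000
11,0.483,-0.322,-0.858,1.271,-0.362,-2.680,0.272,0.270,0.703,0.000,0.000,0.000
12,0.496,-0.326,-0.885,1.356,-0.451,-2.756,0.278,0.274,0.693,0.000,0.000,0.000
13,0.510,-0.331,-0.913,1.441,-0.555,-2.806,0.283,0.278,0.683,0.000,0.000,0.000
14,0.525,-0.337,-0.941,1.529,-0.676,-2.830,0.289,0.283,0.672,0.000,0.000,0.000
15,0.541,-0.345,-0.970,1.618,-0.813,-2.827,0.296,0.287,0.660,0.000,0.000,0.000
16,0.558,-0.354,-0.998,1.712,-0.968,-2.798,0.302,0.292,0.647,0.000,0.000,0.000
17,0.575,-0.364,-1.026,1.811,-1.142,-2.740,0.310,0.296,0.633,0.000,0.000,0.000
18,0.594,-0.377,-1.053,1.917,-1.334,-2.653,0.317,0.301,0.619,0.000,0.000,0.000
19,0.614,-0.391,-1.079,2.030,-1.544,-2.538,0.325,0.306,0.603,0.000,0.000,0.000
20,0.635,-0.408,-1.103,2.154,-1.773,-2.394,0.333,0.311,0.587,0.000,0.000,0.000
21,0.657,-0.427,-1.126,2.288,-2.018,-2.220,0.341,0.315,0.569,0.000,0.000,0.000
22,0.680,-0.448,-1.147,2.434,-2.279,-2.018,0.350,0.320,0.551,0.000,0.000,0.000
23,0.705,-0.472,-1.167,2.594,-2.553,-1.787,0.358,0.325,0.532,0.000,0.000,0.000
24,0.732,-0.499,-1.183,2.770,-2.838,-1.531,0.367,0.329,0.512,0.000,0.000,0.000
25,0.761,-0.529,-1.197,2.962,-3.129,-1.249,0.376,0.333,0.490,0.000,0.000,0.000
26,0.792,-0.562,-1.208,3.171,-3.423,-0.945,0.385,0.337,0.468,0.000,0.000,0.000
27,0.824,-0.597,-1.216,3.399,-3.714,-0.622,0.394,0.341,0.445,0.000,0.000,0.000
28,0.860,-0.636,-1.220,3.646,-3.998,-0.282,0.402,0.344,0.422,0.000,0.000,0.000
29,0.897,-0.677,-1.222,3.912,-4.263,0.064,0.411,0.347,0.397,0.000,0.000,0.000
30,0.938,-0.721,-1.219,4.199,-4.492,0.389,0.419,0.350,0.372,0.000,0.000,0.000
31,0.981,-0.767,-1.214,4.505,-4.695,0.720,0.427,0.352,0.346,0.000,0.000,0.000
32,1.028,-0.815,-1.205,4.830,-4.862,1.049,0.434,0.353,0.319,0.000,0.000,0.000
33,1.078,-0.864,-1.193,5.173,-4.986,1.370,0.441,0.354,0.292,0.000,0.000,0.000
34,1.132,-0.914,-1.178,5.532,-5.058,1.674,0.448,0.354,0.264,0.000,0.000,0.000
35,1.189,-0.965,-1.159,5.903,-5.068,1.955,0.454,0.354,0.236,0.000,0.000,0.000
36,1.250,-1.016,-1.139,6.285,-5.008,2.201,0.461,0.353,0.207,0.000,0.000,0.000
37,1.315,-1.065,-1.115,6.671,-4.869,2.405,0.466,0.351,0.178,0.000,0.000,0.000
38,1.383,-1.113,-1.091,7.056,-4.645,2.556,0.472,0.348,0.148,0.000,0.000,0.000
39,1.456,-1.158,-1.065,7.433,-4.331,2.645,0.477,0.344,0.118,0.000,0.000,0.000
40,1.532,-1.199,-1.038,7.792,-3.922,2.664,0.483,0.340,0.087,0.000,0.000,0.000
41,1.611,-1.236,-1.012,8.124,-3.419,2.607,0.488,0.334,0.056,0.000,0.000,0.000
42,1.694,-1.267,-0.986,8.417,-2.824,2.469,0.493,0.328,0.024,0.000,0.000,0.000
43,1.780,-1.292,-0.962,8.659,-2.143,2.253,0.498,0.320,-0.009,0.000,0.000,0.000
44,1.867,-1.310,-0.941,8.838,-1.387,1.967,0.502,0.311,-0.042,0.000,0.000,0.000
45,1.956,-1.319,-0.923,8.941,-0.570,1.625,0.506,0.300,-0.078,0.000,0.000,0.000
46,2.046,-1.321,-0.909,8.958,0.288,1.257,0.509,0.289,-0.114,0.000,0.000,0.000
47,2.135,-1.314,-0.898,8.880,1.158,0.902,0.512,0.275,-0.152,0.000,0.000,0.000
48,2.223,-1.298,-0.891,8.705,2.017,0.600,0.513,0.260,-0.192,0.000,0.000,0.000
49,2.309,-1.273,-0.886,8.433,2.830,0.403,0.512,0.244,-0.233,0.000,0.000,0.000
50,2.391,-1.241,-0.882,8.071,3.562,0.366,0.509,0.226,-0.277,0.000,0.000,0.000
51,2.470,-1.203,-0.878,7.630,4.178,0.535,0.504,0.206,-0.321,0.000,0.000,0.000
52,2.544,-1.158,-0.871,7.126,4.648,0.944,0.496,0.185,-0.368,0.000,0.000,0.000
53,2.612,-1.110,-0.858,6.575,4.953,1.604,0.485,0.162,-0.415,0.000,0.000,0.000
54,2.675,-1.060,-0.838,5.995,5.089,2.500,0.470,0.138,-0.463,0.000,0.000,0.000
55,2.732,-1.009,-0.807,5.396,5.069,3.598,0.451,0.112,-0.512,0.000,0.000,0.000
56,2.783,-0.959,-0.765,4.791,4.920,4.844,0.429,0.084,-0.560,0.000,0.000,0.000
57,2.828,-0.911,-0.710,4.185,4.683,6.172,0.402,0.054,-0.607,0.000,0.000,0.000
58,2.867,-0.865,-0.642,3.590,4.409,7.504,0.371,0.023,-0.653,0.000,0.000,0.000
59,2.900,-0.823,-0.560,3.019,4.150,8.757,0.336,-0.009,-0.696,0.000,0.000,0.000
60,2.927,-0.782,-0.467,2.495,3.960,9.834,0.296,-0.044,-0.734,0.000,0.000,0.000
61,2.950,-0.743,-0.365,2.048,3.890,10.626,0.252,-0.079,-0.768,0.000,0.000,0.000
62,2.969,-0.704,-0.256,1.715,3.976,11.029,0.203,-0.115,-0.796,0.000,0.000,0.000
63,2.985,-0.663,-0.146,1.522,4.231,10.969,0.152,-0.152,-0.816,0.000,0.000,0.000
64,3.000,-0.619,-0.038,1.482,4.636,10.436,0.098,-0.188,-0.829,0.000,0.000,0.000
65,3.015,-0.570,0.062,1.578,5.142,9.497,0.044,-0.224,-0.834,0.000,0.000,0.000
66,3.031,-0.516,0.151,1.777,5.686,8.273,-0.011,-0.259,-0.831,0.000,0.000,0.000
67,3.050,-0.456,0.227,2.041,6.207,6.892,-0.065,-0.292,-0.822,0.000,0.000,0.000
68,3.072,-0.392,0.289,2.339,6.659,5.466,-0.118,-0.323,-0.808,0.000,0.000,0.000
69,3.097,-0.323,0.336,2.646,7.013,4.075,-0.169,-0.353,-0.788,0.000,0.000,0.000
70,3.125,-0.252,0.370,2.949,7.255,2.778,-0.217,-0.380,-0.764,0.000,0.000,0.000
71,3.156,-0.179,0.392,3.239,7.384,1.613,-0.263,-0.405,-0.736,0.000,0.000,0.000
72,3.190,-0.105,0.403,3.512,7.404,0.608,-0.307,-0.428,-0.705,,,
# any joint saturated: no


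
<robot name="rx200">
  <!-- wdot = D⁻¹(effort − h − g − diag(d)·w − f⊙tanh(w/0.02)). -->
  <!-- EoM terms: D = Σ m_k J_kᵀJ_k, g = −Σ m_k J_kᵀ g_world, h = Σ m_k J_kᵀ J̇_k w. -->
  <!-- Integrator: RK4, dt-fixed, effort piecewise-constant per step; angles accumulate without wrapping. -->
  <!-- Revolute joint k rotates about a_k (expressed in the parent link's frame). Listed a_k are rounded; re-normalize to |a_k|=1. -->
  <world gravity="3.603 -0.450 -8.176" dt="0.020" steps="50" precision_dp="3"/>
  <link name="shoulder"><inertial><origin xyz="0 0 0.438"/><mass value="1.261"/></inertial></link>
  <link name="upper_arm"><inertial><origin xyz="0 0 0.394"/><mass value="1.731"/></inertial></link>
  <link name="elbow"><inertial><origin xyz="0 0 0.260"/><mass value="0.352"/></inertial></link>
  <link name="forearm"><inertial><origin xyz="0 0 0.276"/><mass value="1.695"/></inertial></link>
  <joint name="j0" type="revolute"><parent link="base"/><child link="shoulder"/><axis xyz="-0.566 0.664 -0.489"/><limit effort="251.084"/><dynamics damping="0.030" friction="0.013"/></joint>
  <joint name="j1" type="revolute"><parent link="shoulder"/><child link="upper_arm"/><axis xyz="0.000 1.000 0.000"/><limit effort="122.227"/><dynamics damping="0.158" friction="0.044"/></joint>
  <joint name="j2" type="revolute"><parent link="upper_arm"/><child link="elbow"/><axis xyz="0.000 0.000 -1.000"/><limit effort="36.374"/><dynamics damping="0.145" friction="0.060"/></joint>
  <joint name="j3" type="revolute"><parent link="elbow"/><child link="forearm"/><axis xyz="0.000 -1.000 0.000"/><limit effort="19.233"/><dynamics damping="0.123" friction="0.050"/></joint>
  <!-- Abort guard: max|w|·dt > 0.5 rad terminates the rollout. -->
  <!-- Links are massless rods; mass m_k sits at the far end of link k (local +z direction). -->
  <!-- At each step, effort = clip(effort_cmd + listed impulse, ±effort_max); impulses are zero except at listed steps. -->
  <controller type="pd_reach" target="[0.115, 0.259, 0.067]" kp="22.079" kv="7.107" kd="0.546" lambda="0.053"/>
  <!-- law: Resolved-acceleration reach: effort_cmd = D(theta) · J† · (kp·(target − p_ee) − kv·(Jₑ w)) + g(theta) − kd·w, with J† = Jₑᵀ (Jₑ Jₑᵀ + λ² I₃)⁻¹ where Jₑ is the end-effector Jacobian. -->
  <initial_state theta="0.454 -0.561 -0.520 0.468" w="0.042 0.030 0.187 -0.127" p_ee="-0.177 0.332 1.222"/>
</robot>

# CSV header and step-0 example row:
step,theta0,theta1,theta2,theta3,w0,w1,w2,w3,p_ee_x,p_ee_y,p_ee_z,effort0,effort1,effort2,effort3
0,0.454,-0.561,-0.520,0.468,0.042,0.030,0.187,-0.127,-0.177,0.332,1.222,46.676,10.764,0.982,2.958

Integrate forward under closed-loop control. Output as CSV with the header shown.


step,theta0,theta1,theta2,theta3,w0,w1,w2,w3,p_ee_x,p_ee_y,p_ee_z,effort0,effort1,effort2,effort3
1,0.462,-0.560,-0.525,0.498,0.706,0.083,-0.583,3.055,-0.175,0.333,1.218,36.356,8.375,1.228,0.965
2,0.480,-0.558,-0.538,0.578,1.181,0.032,-0.755,4.837,-0.170,0.335,1.206,23.729,4.740,1.138,0.175
3,0.508,-0.559,-0.554,0.683,1.527,-0.142,-0.903,5.628,-0.162,0.338,1.188,11.562,1.120,1.012,-0.033
4,0.540,-0.564,-0.572,0.798,1.766,-0.358,-0.929,5.883,-0.151,0.343,1.164,1.095,-1.819,0.781,-0.094
5,0.577,-0.574,-0.590,0.915,1.928,-0.582,-0.886,5.868,-0.139,0.349,1.137,-7.457,-3.984,0.491,-0.195
6,0.617,-0.587,-0.607,1.031,2.030,-0.794,-0.796,5.725,-0.124,0.357,1.106,-14.302,-5.481,0.166,-0.399
7,0.658,-0.605,-0.622,1.144,2.087,-0.985,-0.675,5.523,-0.109,0.365,1.073,-19.734,-6.455,-0.172,-0.705
8,0.700,-0.627,-0.634,1.252,2.109,-1.154,-0.535,5.296,-0.093,0.373,1.038,-24.020,-7.035,-0.510,-1.091
9,0.742,-0.651,-0.643,1.355,2.105,-1.302,-0.385,5.060,-0.077,0.381,1.002,-27.379,-7.322,-0.838,-1.527
10,0.784,-0.679,-0.649,1.454,2.080,-1.431,-0.230,4.824,-0.062,0.389,0.965,-29.984,-7.397,-1.149,-1.987
11,0.825,-0.708,-0.652,1.548,2.039,-1.543,-0.074,4.589,-0.046,0.397,0.927,-31.970,-7.319,-1.440,-2.444
12,0.865,-0.740,-0.652,1.637,1.990,-1.648,0.061,4.356,-0.031,0.404,0.888,-33.426,-7.137,-1.690,-2.879
13,0.905,-0.774,-0.650,1.722,1.934,-1.746,0.174,4.124,-0.017,0.411,0.850,-34.433,-6.882,-1.894,-3.275
14,0.943,-0.810,-0.645,1.802,1.873,-1.832,0.288,3.901,-0.004,0.416,0.813,-35.091,-6.565,-2.078,-3.627
15,0.980,-0.847,-0.639,1.878,1.807,-1.909,0.398,3.684,0.008,0.421,0.776,-35.449,-6.207,-2.237,-3.926
16,1.015,-0.886,-0.630,1.949,1.739,-1.978,0.500,3.474,0.020,0.425,0.739,-35.546,-5.819,-2.371,-4.166
17,1.049,-0.926,-0.619,2.017,1.671,-2.040,0.591,3.269,0.030,0.428,0.704,-35.415,-5.410,-2.476,-4.348
18,1.082,-0.968,-0.606,2.080,1.603,-2.096,0.668,3.070,0.040,0.431,0.669,-35.083,-4.983,-2.554,-4.470
19,1.113,-1.010,-0.592,2.139,1.537,-2.147,0.730,2.876,0.048,0.432,0.636,-34.572,-4.543,-2.604,-4.536
20,1.143,-1.054,-0.577,2.195,1.475,-2.193,0.775,2.687,0.056,0.433,0.604,-33.904,-4.089,-2.628,-4.549
21,1.172,-1.098,-0.561,2.247,1.416,-2.234,0.804,2.504,0.063,0.433,0.573,-33.100,-3.620,-2.628,-4.513
22,1.200,-1.143,-0.545,2.295,1.361,-2.270,0.815,2.326,0.068,0.432,0.544,-32.179,-3.138,-2.606,-4.436
23,1.227,-1.189,-0.529,2.340,1.311,-2.298,0.811,2.154,0.073,0.430,0.516,-31.165,-2.641,-2.565,-4.322
24,1.253,-1.235,-0.513,2.381,1.266,-2.320,0.792,1.987,0.077,0.427,0.490,-30.082,-2.130,-2.509,-4.178
25,1.277,-1.281,-0.497,2.419,1.226,-2.333,0.761,1.826,0.080,0.424,0.464,-28.955,-1.609,-2.442,-4.011
26,1.302,-1.328,-0.482,2.454,1.191,-2.338,0.720,1.670,0.083,0.420,0.440,-27.813,-1.081,-2.368,-3.827
27,1.325,-1.375,-0.468,2.486,1.161,-2.332,0.673,1.520,0.085,0.416,0.418,-26.681,-0.553,-2.290,-3.633
28,1.348,-1.421,-0.455,2.515,1.137,-2.316,0.623,1.375,0.086,0.411,0.396,-25.583,-0.032,-2.213,-3.433
29,1.371,-1.467,-0.443,2.541,1.116,-2.289,0.572,1.237,0.087,0.406,0.376,-24.541,0.472,-2.137,-3.235
30,1.393,-1.513,-0.432,2.565,1.099,-2.250,0.523,1.106,0.087,0.400,0.357,-23.569,0.950,-2.066,-3.041
31,1.415,-1.557,-0.422,2.586,1.086,-2.201,0.477,0.982,0.087,0.394,0.339,-22.679,1.393,-2.002,-2.857
32,1.436,-1.601,-0.413,2.604,1.076,-2.142,0.435,0.866,0.087,0.388,0.321,-21.875,1.793,-1.943,-2.686
33,1.458,-1.643,-0.405,2.620,1.069,-2.073,0.397,0.757,0.087,0.381,0.305,-21.158,2.143,-1.892,-2.530
34,1.479,-1.683,-0.397,2.635,1.063,-1.996,0.364,0.658,0.086,0.375,0.290,-20.525,2.438,-1.846,-2.391
35,1.500,-1.723,-0.390,2.647,1.058,-1.913,0.334,0.567,0.086,0.368,0.275,-19.970,2.674,-1.805,-2.270
36,1.521,-1.760,-0.383,2.657,1.054,-1.823,0.307,0.484,0.085,0.361,0.262,-19.486,2.849,-1.770,-2.168
37,1.542,-1.795,-0.378,2.666,1.050,-1.730,0.282,0.411,0.085,0.355,0.249,-19.066,2.966,-1.738,-2.085
38,1.563,-1.829,-0.372,2.674,1.046,-1.633,0.259,0.345,0.084,0.348,0.236,-18.700,3.024,-1.709,-2.021
39,1.584,-1.861,-0.367,2.680,1.041,-1.535,0.238,0.287,0.084,0.342,0.225,-18.381,3.028,-1.684,-1.973
40,1.605,-1.890,-0.363,2.685,1.035,-1.436,0.218,0.237,0.084,0.335,0.214,-18.102,2.980,-1.660,-1.942
41,1.626,-1.918,-0.358,2.690,1.028,-1.337,0.199,0.193,0.084,0.329,0.204,-17.856,2.887,-1.638,-1.926
42,1.646,-1.944,-0.355,2.693,1.019,-1.240,0.180,0.155,0.084,0.323,0.194,-17.638,2.753,-1.618,-1.924
43,1.667,-1.968,-0.351,2.696,1.008,-1.145,0.163,0.122,0.085,0.318,0.185,-17.443,2.582,-1.598,-1.932
44,1.687,-1.990,-0.348,2.698,0.995,-1.053,0.146,0.094,0.085,0.313,0.177,-17.268,2.382,-1.580,-1.952
45,1.706,-2.010,-0.345,2.700,0.981,-0.964,0.130,0.070,0.086,0.308,0.169,-17.108,2.156,-1.563,-1.979
46,1.726,-2.028,-0.343,2.701,0.964,-0.879,0.114,0.049,0.086,0.303,0.162,-16.962,1.910,-1.546,-2.014
47,1.745,-2.045,-0.341,2.702,0.945,-0.799,0.100,0.032,0.087,0.299,0.155,-16.828,1.648,-1.529,-2.055
48,1.764,-2.060,-0.339,2.702,0.924,-0.722,0.086,0.018,0.088,0.295,0.149,-16.705,1.374,-1.514,-2.102
49,1.782,-2.074,-0.337,2.702,0.901,-0.651,0.073,0.009,0.089,0.291,0.143,-16.596,1.090,-1.498,-2.156
50,1.800,-2.087,-0.336,2.703,0.876,-0.585,0.060,0.003,0.090,0.288,0.137,,,,


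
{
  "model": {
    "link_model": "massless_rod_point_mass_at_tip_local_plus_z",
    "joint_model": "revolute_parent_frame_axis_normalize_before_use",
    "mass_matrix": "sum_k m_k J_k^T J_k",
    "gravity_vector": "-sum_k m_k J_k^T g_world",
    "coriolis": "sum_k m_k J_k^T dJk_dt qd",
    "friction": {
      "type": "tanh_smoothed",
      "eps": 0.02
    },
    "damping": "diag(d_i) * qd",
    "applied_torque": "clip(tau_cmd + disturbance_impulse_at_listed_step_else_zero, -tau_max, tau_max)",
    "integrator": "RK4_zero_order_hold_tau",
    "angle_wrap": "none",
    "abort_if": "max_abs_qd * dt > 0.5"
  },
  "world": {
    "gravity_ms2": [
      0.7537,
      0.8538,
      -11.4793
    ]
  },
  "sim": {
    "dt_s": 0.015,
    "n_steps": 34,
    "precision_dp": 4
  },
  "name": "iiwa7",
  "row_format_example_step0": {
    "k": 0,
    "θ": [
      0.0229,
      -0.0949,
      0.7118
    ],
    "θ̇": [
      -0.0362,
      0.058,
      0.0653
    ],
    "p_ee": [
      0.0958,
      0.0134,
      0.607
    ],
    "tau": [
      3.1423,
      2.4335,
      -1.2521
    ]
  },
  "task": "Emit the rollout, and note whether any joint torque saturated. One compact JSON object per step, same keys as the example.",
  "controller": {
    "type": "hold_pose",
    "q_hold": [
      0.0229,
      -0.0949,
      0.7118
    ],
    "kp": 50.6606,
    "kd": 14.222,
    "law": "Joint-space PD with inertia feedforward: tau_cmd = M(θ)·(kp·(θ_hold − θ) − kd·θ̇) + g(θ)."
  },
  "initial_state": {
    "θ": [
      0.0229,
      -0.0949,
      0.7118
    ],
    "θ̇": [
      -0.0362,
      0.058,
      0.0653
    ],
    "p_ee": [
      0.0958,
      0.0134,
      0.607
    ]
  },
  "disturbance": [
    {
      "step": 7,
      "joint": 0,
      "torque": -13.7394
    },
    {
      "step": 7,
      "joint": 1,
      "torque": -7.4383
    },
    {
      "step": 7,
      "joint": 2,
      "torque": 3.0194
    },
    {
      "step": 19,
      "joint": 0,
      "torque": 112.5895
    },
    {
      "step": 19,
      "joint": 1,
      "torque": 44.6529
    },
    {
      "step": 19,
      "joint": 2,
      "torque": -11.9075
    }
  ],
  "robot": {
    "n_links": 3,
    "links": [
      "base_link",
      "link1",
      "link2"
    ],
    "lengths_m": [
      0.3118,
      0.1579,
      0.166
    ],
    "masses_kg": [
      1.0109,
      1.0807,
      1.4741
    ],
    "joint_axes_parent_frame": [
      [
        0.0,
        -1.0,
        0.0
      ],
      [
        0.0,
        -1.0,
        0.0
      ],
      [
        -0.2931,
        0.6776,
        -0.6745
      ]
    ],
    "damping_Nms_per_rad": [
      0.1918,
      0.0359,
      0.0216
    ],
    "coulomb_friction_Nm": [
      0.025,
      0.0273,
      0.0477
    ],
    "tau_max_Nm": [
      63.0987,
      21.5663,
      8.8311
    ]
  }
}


{"k":1,"\u03b8":[0.0225,-0.0946,0.7118],"\u03b8\u0307":[-0.0257,0.0369,0.0424],"p_ee":[0.096,0.0134,0.607],"tau":[3.1016,2.419,-1.2477]}
{"k":2,"\u03b8":[0.0223,-0.0946,0.7116],"\u03b8\u0307":[-0.0186,0.0253,0.0311],"p_ee":[0.0961,0.0134,0.607],"tau":[3.0677,2.4069,-1.244]}
{"k":3,"\u03b8":[0.0222,-0.0947,0.7113],"\u03b8\u0307":[-0.0139,0.0203,0.028],"p_ee":[0.0962,0.0134,0.607],"tau":[3.0393,2.3967,-1.241]}
{"k":4,"\u03b8":[0.0221,-0.0949,0.711],"\u03b8\u0307":[-0.0108,0.019,0.0289],"p_ee":[0.0962,0.0134,0.607],"tau":[3.0155,2.388,-1.2386]}
{"k":5,"\u03b8":[0.022,-0.095,0.7108],"\u03b8\u0307":[-0.0086,0.019,0.0307],"p_ee":[0.0963,0.0134,0.607],"tau":[2.9955,2.3806,-1.2364]}
{"k":6,"\u03b8":[0.022,-0.0951,0.7105],"\u03b8\u0307":[-0.0071,0.0195,0.0324],"p_ee":[0.0963,0.0134,0.607],"tau":[2.9787,2.3742,-1.2345]}
{"k":7,"\u03b8":[0.022,-0.0953,0.7103],"\u03b8\u0307":[-0.0059,0.0202,0.0337],"p_ee":[0.0963,0.0134,0.607],"tau":[-10.7749,-5.0694,1.7865]}
{"k":8,"\u03b8":[0.022,-0.0959,0.7243],"\u03b8\u0307":[0.0151,-0.1085,1.8104],"p_ee":[0.0979,0.0132,0.606],"tau":[5.9903,4.0177,-1.8927]}
{"k":9,"\u03b8":[0.0224,-0.0984,0.7462],"\u03b8\u0307":[0.0303,-0.2135,1.1335],"p_ee":[0.1006,0.0129,0.6043],"tau":[5.5318,3.7903,-1.7911]}
{"k":10,"\u03b8":[0.0229,-0.1019,0.7596],"\u03b8\u0307":[0.035,-0.2537,0.658],"p_ee":[0.1027,0.0127,0.603],"tau":[5.139,3.5953,-1.7039]}
{"k":11,"\u03b8":[0.0234,-0.1057,0.7669],"\u03b8\u0307":[0.034,-0.2582,0.319],"p_ee":[0.1042,0.0125,0.6021],"tau":[4.8026,3.4276,-1.6293]}
{"k":12,"\u03b8":[0.0239,-0.1095,0.7698],"\u03b8\u0307":[0.0303,-0.2436,0.0751],"p_ee":[0.1053,0.0125,0.6015],"tau":[4.5149,3.283,-1.5653]}
{"k":13,"\u03b8":[0.0242,-0.1126,0.7703],"\u03b8\u0307":[0.0103,-0.1387,0.0557],"p_ee":[0.106,0.0125,0.6012],"tau":[4.268,3.1573,-1.519]}
{"k":14,"\u03b8":[0.0243,-0.1143,0.7706],"\u03b8\u0307":[-0.0055,-0.0488,0.0576],"p_ee":[0.1065,0.0125,0.601],"tau":[4.0535,3.0462,-1.4801]}
{"k":15,"\u03b8":[0.0243,-0.115,0.7707],"\u03b8\u0307":[-0.009,-0.0095,0.019],"p_ee":[0.1067,0.0125,0.6009],"tau":[3.8676,2.9523,-1.4464]}
{"k":16,"\u03b8":[0.0242,-0.1152,0.7702],"\u03b8\u0307":[-0.0109,0.021,-0.0083],"p_ee":[0.1068,0.0125,0.6009],"tau":[3.7084,2.8712,-1.4178]}
{"k":17,"\u03b8":[0.0241,-0.115,0.7696],"\u03b8\u0307":[-0.0079,0.0345,-0.0273],"p_ee":[0.1068,0.0125,0.6009],"tau":[3.5722,2.8052,-1.3958]}
{"k":18,"\u03b8":[0.024,-0.1143,0.7694],"\u03b8\u0307":[-0.0028,0.0316,-0.0677],"p_ee":[0.1066,0.0125,0.601],"tau":[3.4558,2.7467,-1.3755]}
{"k":19,"\u03b8":[0.0239,-0.1134,0.769],"\u03b8\u0307":[-0.0004,0.0442,-0.058],"p_ee":[0.1064,0.0125,0.6011],"tau":[63.0987,21.5663,-8.8311]}
{"k":20,"\u03b8":[0.0493,-0.1869,0.662],"\u03b8\u0307":[3.3402,-9.791,-14.4779],"p_ee":[0.1018,0.0139,0.6029],"tau":[-9.9114,-1.3645,0.255]}
{"k":21,"\u03b8":[0.0906,-0.3064,0.4798],"\u03b8\u0307":[2.214,-6.2278,-9.7363],"p_ee":[0.0933,0.0139,0.605],"tau":[-8.0126,-0.5078,0.0096]}
{"k":22,"\u03b8":[0.1177,-0.3791,0.3645],"\u03b8\u0307":[1.4444,-3.6923,-5.928],"p_ee":[0.0864,0.0124,0.6059],"tau":[-6.4023,0.1718,-0.1555]}
{"k":23,"\u03b8":[0.1353,-0.4217,0.2957],"\u03b8\u0307":[0.938,-2.1098,-3.4546],"p_ee":[0.0811,0.0109,0.6062],"tau":[-5.0332,0.7054,-0.2976]}
{"k":24,"\u03b8":[0.1466,-0.4451,0.2568],"\u03b8\u0307":[0.5852,-1.0867,-1.8353],"p_ee":[0.0772,0.0099,0.6065],"tau":[-3.8688,1.1271,-0.4254]}
{"k":25,"\u03b8":[0.1534,-0.456,0.2379],"\u03b8\u0307":[0.3267,-0.3889,-0.7302],"p_ee":[0.0743,0.0093,0.6067],"tau":[-2.8783,1.4621,-0.5396]}
{"k":26,"\u03b8":[0.1568,-0.458,0.233],"\u03b8\u0307":[0.1377,0.0697,-0.0267],"p_ee":[0.0723,0.0092,0.607],"tau":[-2.0352,1.7309,-0.6371]}
{"k":27,"\u03b8":[0.1579,-0.4554,0.2345],"\u03b8\u0307":[0.0183,0.2529,0.1729],"p_ee":[0.071,0.0092,0.6073],"tau":[-1.316,1.9593,-0.7073]}
{"k":28,"\u03b8":[0.1576,-0.4508,0.2377],"\u03b8\u0307":[-0.0665,0.3486,0.2441],"p_ee":[0.0702,0.0093,0.6077],"tau":[-0.7093,2.1484,-0.7632]}
{"k":29,"\u03b8":[0.1561,-0.4452,0.2416],"\u03b8\u0307":[-0.1301,0.4106,0.2849],"p_ee":[0.0698,0.0094,0.608],"tau":[-0.1923,2.3053,-0.8105]}
{"k":30,"\u03b8":[0.1538,-0.4387,0.246],"\u03b8\u0307":[-0.1777,0.4495,0.3059],"p_ee":[0.0698,0.0096,0.6084],"tau":[0.2503,2.4352,-0.8505]}
{"k":31,"\u03b8":[0.1509,-0.4319,0.2506],"\u03b8\u0307":[-0.2122,0.4709,0.3128],"p_ee":[0.07,0.0097,0.6087],"tau":[0.6292,2.5425,-0.8843]}
{"k":32,"\u03b8":[0.1475,-0.4248,0.2553],"\u03b8\u0307":[-0.2362,0.479,0.3101],"p_ee":[0.0704,0.0098,0.6091],"tau":[0.9535,2.6308,-0.9128]}
{"k":33,"\u03b8":[0.1439,-0.4176,0.2598],"\u03b8\u0307":[-0.2519,0.4774,0.3009],"p_ee":[0.0709,0.01,0.6094],"tau":[1.2313,2.7032,-0.9368]}
{"k":34,"\u03b8":[0.14,-0.4106,0.2642],"\u03b8\u0307":[-0.2608,0.4685,0.2878],"p_ee":[0.0716,0.0101,0.6097]}
{"summary": "any joint saturated: yes"}


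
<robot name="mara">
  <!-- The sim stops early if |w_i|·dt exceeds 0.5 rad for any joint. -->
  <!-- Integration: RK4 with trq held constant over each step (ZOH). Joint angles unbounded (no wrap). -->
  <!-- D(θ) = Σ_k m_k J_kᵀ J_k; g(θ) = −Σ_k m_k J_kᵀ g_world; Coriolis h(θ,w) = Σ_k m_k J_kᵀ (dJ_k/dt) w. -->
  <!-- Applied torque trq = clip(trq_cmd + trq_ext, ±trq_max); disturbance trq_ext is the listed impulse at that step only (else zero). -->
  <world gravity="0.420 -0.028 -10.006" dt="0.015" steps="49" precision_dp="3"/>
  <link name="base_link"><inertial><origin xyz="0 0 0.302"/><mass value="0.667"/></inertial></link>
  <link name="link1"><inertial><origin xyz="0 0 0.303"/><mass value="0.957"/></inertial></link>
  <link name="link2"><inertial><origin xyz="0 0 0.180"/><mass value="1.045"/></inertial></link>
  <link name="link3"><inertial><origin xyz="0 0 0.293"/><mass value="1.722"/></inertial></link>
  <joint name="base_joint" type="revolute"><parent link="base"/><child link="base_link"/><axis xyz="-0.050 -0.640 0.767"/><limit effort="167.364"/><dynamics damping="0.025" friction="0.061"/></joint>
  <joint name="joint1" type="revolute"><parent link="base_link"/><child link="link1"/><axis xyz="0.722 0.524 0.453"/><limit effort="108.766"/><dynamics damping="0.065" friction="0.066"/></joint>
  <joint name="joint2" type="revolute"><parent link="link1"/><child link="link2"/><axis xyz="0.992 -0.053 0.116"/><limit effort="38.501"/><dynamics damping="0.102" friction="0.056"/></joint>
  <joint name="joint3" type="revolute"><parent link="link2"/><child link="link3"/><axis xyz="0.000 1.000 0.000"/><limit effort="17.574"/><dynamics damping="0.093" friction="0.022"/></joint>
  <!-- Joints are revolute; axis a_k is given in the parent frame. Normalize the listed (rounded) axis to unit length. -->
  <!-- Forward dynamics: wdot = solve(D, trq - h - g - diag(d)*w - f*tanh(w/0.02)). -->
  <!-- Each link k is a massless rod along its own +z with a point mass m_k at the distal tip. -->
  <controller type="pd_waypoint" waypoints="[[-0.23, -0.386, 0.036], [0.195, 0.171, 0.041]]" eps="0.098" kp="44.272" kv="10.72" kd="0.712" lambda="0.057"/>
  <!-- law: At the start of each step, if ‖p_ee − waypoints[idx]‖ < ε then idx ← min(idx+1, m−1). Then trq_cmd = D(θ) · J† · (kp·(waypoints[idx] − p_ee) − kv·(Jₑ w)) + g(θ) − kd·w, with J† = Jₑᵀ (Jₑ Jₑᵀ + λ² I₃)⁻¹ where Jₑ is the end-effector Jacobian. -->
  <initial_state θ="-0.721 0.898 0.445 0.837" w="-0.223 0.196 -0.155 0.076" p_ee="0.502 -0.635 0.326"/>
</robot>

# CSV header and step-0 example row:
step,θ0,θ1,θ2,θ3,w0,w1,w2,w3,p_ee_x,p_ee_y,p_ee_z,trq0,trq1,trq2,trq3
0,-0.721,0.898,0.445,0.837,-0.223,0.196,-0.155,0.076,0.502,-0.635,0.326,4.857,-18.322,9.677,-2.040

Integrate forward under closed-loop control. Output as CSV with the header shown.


step,θ0,θ1,θ2,θ3,w0,w1,w2,w3,p_ee_x,p_ee_y,p_ee_z,trq0,trq1,trq2,trq3
1,-0.722,0.894,0.464,0.845,0.144,-0.725,2.608,0.932,0.498,-0.635,0.322,5.561,-17.629,5.452,-2.730
2,-0.718,0.879,0.516,0.862,0.337,-1.321,4.434,1.324,0.489,-0.634,0.316,5.861,-16.737,2.628,-3.042
3,-0.712,0.856,0.592,0.882,0.405,-1.687,5.609,1.354,0.477,-0.631,0.309,6.019,-15.856,0.696,-3.068
4,-0.706,0.829,0.682,0.901,0.396,-1.890,6.335,1.127,0.461,-0.628,0.302,6.192,-15.134,-0.681,-2.905
5,-0.700,0.800,0.780,0.915,0.356,-1.978,6.744,0.718,0.443,-0.624,0.294,6.429,-14.638,-1.712,-2.618
6,-0.696,0.770,0.882,0.922,0.313,-1.982,6.920,0.186,0.424,-0.620,0.286,6.712,-14.366,-2.521,-2.251
7,-0.691,0.741,0.986,0.920,0.268,-1.937,6.912,-0.391,0.404,-0.616,0.277,6.985,-14.262,-3.184,-1.865
8,-0.688,0.713,1.089,0.910,0.236,-1.852,6.756,-0.990,0.383,-0.612,0.268,7.189,-14.260,-3.746,-1.462
9,-0.684,0.685,1.188,0.891,0.205,-1.747,6.485,-1.559,0.361,-0.608,0.259,7.278,-14.278,-4.240,-1.075
10,-0.682,0.660,1.283,0.864,0.159,-1.636,6.133,-2.051,0.339,-0.603,0.249,7.228,-14.248,-4.690,-0.733
11,-0.680,0.636,1.372,0.831,0.090,-1.527,5.734,-2.444,0.316,-0.597,0.240,7.050,-14.133,-5.111,-0.447
12,-0.679,0.614,1.455,0.792,-0.002,-1.417,5.312,-2.741,0.293,-0.591,0.230,6.773,-13.933,-5.505,-0.209
13,-0.680,0.594,1.531,0.749,-0.095,-1.291,4.875,-2.975,0.270,-0.585,0.221,6.424,-13.681,-5.866,0.001
14,-0.683,0.575,1.601,0.703,-0.222,-1.172,4.454,-3.100,0.247,-0.578,0.211,6.048,-13.370,-6.205,0.143
15,-0.687,0.559,1.665,0.657,-0.366,-1.048,4.050,-3.154,0.224,-0.570,0.202,5.678,-13.038,-6.510,0.245
16,-0.694,0.544,1.722,0.609,-0.516,-0.914,3.662,-3.156,0.202,-0.562,0.193,5.333,-12.711,-6.773,0.312
17,-0.703,0.531,1.774,0.562,-0.668,-0.769,3.294,-3.114,0.180,-0.553,0.185,5.023,-12.405,-6.992,0.344
18,-0.714,0.521,1.821,0.516,-0.820,-0.615,2.945,-3.036,0.158,-0.544,0.177,4.754,-12.129,-7.164,0.340
19,-0.727,0.513,1.863,0.471,-0.969,-0.456,2.618,-2.928,0.138,-0.535,0.169,4.528,-11.889,-7.288,0.299
20,-0.743,0.507,1.900,0.428,-1.113,-0.293,2.312,-2.795,0.118,-0.525,0.162,4.344,-11.688,-7.367,0.223
21,-0.761,0.504,1.932,0.387,-1.251,-0.131,2.027,-2.641,0.099,-0.516,0.155,4.203,-11.528,-7.401,0.112
22,-0.780,0.503,1.961,0.349,-1.386,0.024,1.767,-2.465,0.081,-0.507,0.149,4.101,-11.400,-7.396,-0.034
23,-0.802,0.505,1.985,0.313,-1.531,0.152,1.542,-2.254,0.063,-0.498,0.143,4.033,-11.273,-7.363,-0.221
24,-0.826,0.508,2.007,0.281,-1.646,0.291,1.320,-2.062,0.047,-0.489,0.137,4.002,-11.207,-7.281,-0.407
25,-0.851,0.514,2.025,0.251,-1.744,0.423,1.112,-1.872,0.031,-0.481,0.132,4.001,-11.183,-7.164,-0.606
26,-0.878,0.521,2.040,0.224,-1.828,0.545,0.919,-1.682,0.016,-0.472,0.127,4.022,-11.195,-7.019,-0.818
27,-0.906,0.530,2.053,0.201,-1.896,0.656,0.741,-1.496,0.002,-0.465,0.122,4.062,-11.237,-6.849,-1.037
28,-0.935,0.541,2.062,0.179,-1.947,0.754,0.578,-1.317,-0.011,-0.457,0.117,4.114,-11.305,-6.660,-1.259
29,-0.964,0.553,2.070,0.161,-1.981,0.839,0.427,-1.147,-0.024,-0.450,0.113,4.172,-11.395,-6.454,-1.480
30,-0.994,0.566,2.075,0.145,-1.998,0.912,0.289,-0.989,-0.036,-0.444,0.109,4.230,-11.500,-6.237,-1.696
31,-1.024,0.580,2.079,0.131,-1.998,0.972,0.163,-0.844,-0.047,-0.438,0.105,4.281,-11.616,-6.012,-1.905
32,-1.054,0.595,2.080,0.119,-1.982,1.019,0.050,-0.712,-0.058,-0.432,0.101,4.321,-11.736,-5.783,-2.104
33,-1.083,0.610,2.080,0.110,-1.961,1.044,-0.043,-0.582,-0.068,-0.427,0.097,4.345,-11.846,-5.570,-2.300
34,-1.112,0.626,2.079,0.102,-1.929,1.055,-0.120,-0.464,-0.078,-0.422,0.094,4.350,-11.949,-5.372,-2.483
35,-1.141,0.642,2.077,0.095,-1.875,1.066,-0.195,-0.373,-0.087,-0.418,0.090,4.335,-12.052,-5.170,-2.641
36,-1.169,0.658,2.073,0.090,-1.811,1.067,-0.260,-0.296,-0.096,-0.414,0.087,4.299,-12.144,-4.974,-2.786
37,-1.195,0.674,2.069,0.087,-1.740,1.059,-0.315,-0.229,-0.104,-0.410,0.084,4.241,-12.221,-4.786,-2.919
38,-1.221,0.690,2.064,0.084,-1.663,1.043,-0.360,-0.172,-0.112,-0.407,0.081,4.163,-12.281,-4.608,-3.042
39,-1.245,0.705,2.058,0.081,-1.584,1.020,-0.396,-0.123,-0.120,-0.404,0.078,4.066,-12.326,-4.442,-3.154
40,-1.268,0.720,2.052,0.080,-1.502,0.990,-0.423,-0.082,-0.127,-0.401,0.075,3.953,-12.354,-4.287,-3.256
41,-1.290,0.735,2.046,0.079,-1.419,0.956,-0.443,-0.048,-0.134,-0.398,0.072,3.825,-12.367,-4.144,-3.348
42,-1.311,0.749,2.039,0.079,-1.336,0.918,-0.456,-0.021,-0.141,-0.396,0.070,18.623,-12.549,19.776,-4.207
43,-1.325,0.759,2.041,0.076,-0.569,0.422,0.698,-0.304,-0.145,-0.391,0.068,15.259,-11.788,15.433,-4.061
44,-1.329,0.763,2.058,0.070,0.062,0.070,1.593,-0.568,-0.145,-0.382,0.065,12.466,-11.100,11.851,-3.915
45,-1.325,0.762,2.087,0.060,0.552,-0.181,2.278,-0.768,-0.142,-0.369,0.063,10.180,-10.478,8.868,-3.808
46,-1.313,0.758,2.125,0.047,0.935,-0.346,2.784,-0.913,-0.136,-0.353,0.061,8.307,-9.905,6.379,-3.730
47,-1.297,0.752,2.169,0.032,1.223,-0.445,3.145,-0.996,-0.127,-0.335,0.059,6.785,-9.362,4.300,-3.684
48,-1.277,0.745,2.218,0.017,1.438,-0.483,3.387,-1.028,-0.117,-0.316,0.057,5.556,-8.848,2.571,-3.664
49,-1.254,0.738,2.270,0.002,1.595,-0.468,3.530,-1.014,-0.106,-0.295,0.054,,,,
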